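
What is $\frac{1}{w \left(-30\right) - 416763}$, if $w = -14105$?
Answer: $\frac{1}{6387} \approx 0.00015657$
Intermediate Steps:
$\frac{1}{w \left(-30\right) - 416763} = \frac{1}{\left(-14105\right) \left(-30\right) - 416763} = \frac{1}{423150 - 416763} = \frac{1}{6387}$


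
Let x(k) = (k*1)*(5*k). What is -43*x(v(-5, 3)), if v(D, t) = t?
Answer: -1935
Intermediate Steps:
x(k) = 5*k**2 (x(k) = k*(5*k) = 5*k**2)
-43*x(v(-5, 3)) = -215*3**2 = -215*9 = -43*45 = -1935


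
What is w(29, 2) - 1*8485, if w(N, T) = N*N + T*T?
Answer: -7640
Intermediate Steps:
w(N, T) = N**2 + T**2
w(29, 2) - 1*8485 = (29**2 + 2**2) - 1*8485 = (841 + 4) - 8485 = 845 - 8485 = -7640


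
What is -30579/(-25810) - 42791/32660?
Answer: -10572557/84295460 ≈ -0.12542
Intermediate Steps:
-30579/(-25810) - 42791/32660 = -30579*(-1/25810) - 42791*1/32660 = 30579/25810 - 42791/32660 = -10572557/84295460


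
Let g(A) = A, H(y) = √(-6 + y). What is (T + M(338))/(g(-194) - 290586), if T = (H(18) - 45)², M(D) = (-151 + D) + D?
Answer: -183/20770 + 9*√3/14539 ≈ -0.0077386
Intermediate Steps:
M(D) = -151 + 2*D
T = (-45 + 2*√3)² (T = (√(-6 + 18) - 45)² = (√12 - 45)² = (2*√3 - 45)² = (-45 + 2*√3)² ≈ 1725.2)
(T + M(338))/(g(-194) - 290586) = ((2037 - 180*√3) + (-151 + 2*338))/(-194 - 290586) = ((2037 - 180*√3) + (-151 + 676))/(-290780) = ((2037 - 180*√3) + 525)*(-1/290780) = (2562 - 180*√3)*(-1/290780) = -183/20770 + 9*√3/14539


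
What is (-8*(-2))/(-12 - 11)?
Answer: -16/23 ≈ -0.69565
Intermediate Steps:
(-8*(-2))/(-12 - 11) = 16/(-23) = 16*(-1/23) = -16/23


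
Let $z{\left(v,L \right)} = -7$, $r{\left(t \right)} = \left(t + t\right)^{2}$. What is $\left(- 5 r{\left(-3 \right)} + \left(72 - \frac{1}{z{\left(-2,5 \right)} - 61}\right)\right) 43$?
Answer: $- \frac{315749}{68} \approx -4643.4$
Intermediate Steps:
$r{\left(t \right)} = 4 t^{2}$ ($r{\left(t \right)} = \left(2 t\right)^{2} = 4 t^{2}$)
$\left(- 5 r{\left(-3 \right)} + \left(72 - \frac{1}{z{\left(-2,5 \right)} - 61}\right)\right) 43 = \left(- 5 \cdot 4 \left(-3\right)^{2} + \left(72 - \frac{1}{-7 - 61}\right)\right) 43 = \left(- 5 \cdot 4 \cdot 9 + \left(72 - \frac{1}{-68}\right)\right) 43 = \left(\left(-5\right) 36 + \left(72 - - \frac{1}{68}\right)\right) 43 = \left(-180 + \left(72 + \frac{1}{68}\right)\right) 43 = \left(-180 + \frac{4897}{68}\right) 43 = \left(- \frac{7343}{68}\right) 43 = - \frac{315749}{68}$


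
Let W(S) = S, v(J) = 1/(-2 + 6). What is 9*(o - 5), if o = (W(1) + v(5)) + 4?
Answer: 9/4 ≈ 2.2500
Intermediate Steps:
v(J) = ¼ (v(J) = 1/4 = ¼)
o = 21/4 (o = (1 + ¼) + 4 = 5/4 + 4 = 21/4 ≈ 5.2500)
9*(o - 5) = 9*(21/4 - 5) = 9*(¼) = 9/4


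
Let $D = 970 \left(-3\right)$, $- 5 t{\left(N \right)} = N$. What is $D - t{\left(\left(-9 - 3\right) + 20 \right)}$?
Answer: $- \frac{14542}{5} \approx -2908.4$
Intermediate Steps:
$t{\left(N \right)} = - \frac{N}{5}$
$D = -2910$
$D - t{\left(\left(-9 - 3\right) + 20 \right)} = -2910 - - \frac{\left(-9 - 3\right) + 20}{5} = -2910 - - \frac{-12 + 20}{5} = -2910 - \left(- \frac{1}{5}\right) 8 = -2910 - - \frac{8}{5} = -2910 + \frac{8}{5} = - \frac{14542}{5}$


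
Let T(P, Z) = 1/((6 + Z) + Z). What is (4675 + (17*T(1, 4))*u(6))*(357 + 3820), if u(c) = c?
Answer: 136905352/7 ≈ 1.9558e+7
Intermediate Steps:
T(P, Z) = 1/(6 + 2*Z)
(4675 + (17*T(1, 4))*u(6))*(357 + 3820) = (4675 + (17*(1/(2*(3 + 4))))*6)*(357 + 3820) = (4675 + (17*((½)/7))*6)*4177 = (4675 + (17*((½)*(⅐)))*6)*4177 = (4675 + (17*(1/14))*6)*4177 = (4675 + (17/14)*6)*4177 = (4675 + 51/7)*4177 = (32776/7)*4177 = 136905352/7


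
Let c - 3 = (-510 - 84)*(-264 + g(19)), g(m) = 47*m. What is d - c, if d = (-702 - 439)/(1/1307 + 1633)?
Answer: 797434033549/2134332 ≈ 3.7362e+5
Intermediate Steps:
d = -1491287/2134332 (d = -1141/(1/1307 + 1633) = -1141/2134332/1307 = -1141*1307/2134332 = -1491287/2134332 ≈ -0.69871)
c = -373623 (c = 3 + (-510 - 84)*(-264 + 47*19) = 3 - 594*(-264 + 893) = 3 - 594*629 = 3 - 373626 = -373623)
d - c = -1491287/2134332 - 1*(-373623) = -1491287/2134332 + 373623 = 797434033549/2134332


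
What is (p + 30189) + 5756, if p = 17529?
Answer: 53474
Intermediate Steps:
(p + 30189) + 5756 = (17529 + 30189) + 5756 = 47718 + 5756 = 53474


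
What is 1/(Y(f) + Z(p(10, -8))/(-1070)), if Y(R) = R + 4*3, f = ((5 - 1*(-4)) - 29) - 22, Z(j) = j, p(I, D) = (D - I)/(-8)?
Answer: -4280/128409 ≈ -0.033331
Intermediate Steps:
p(I, D) = -D/8 + I/8 (p(I, D) = (D - I)*(-1/8) = -D/8 + I/8)
f = -42 (f = ((5 + 4) - 29) - 22 = (9 - 29) - 22 = -20 - 22 = -42)
Y(R) = 12 + R (Y(R) = R + 12 = 12 + R)
1/(Y(f) + Z(p(10, -8))/(-1070)) = 1/((12 - 42) + (-1/8*(-8) + (1/8)*10)/(-1070)) = 1/(-30 + (1 + 5/4)*(-1/1070)) = 1/(-30 + (9/4)*(-1/1070)) = 1/(-30 - 9/4280) = 1/(-128409/4280) = -4280/128409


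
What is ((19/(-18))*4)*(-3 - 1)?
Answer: 152/9 ≈ 16.889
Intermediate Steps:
((19/(-18))*4)*(-3 - 1) = ((19*(-1/18))*4)*(-4) = -19/18*4*(-4) = -38/9*(-4) = 152/9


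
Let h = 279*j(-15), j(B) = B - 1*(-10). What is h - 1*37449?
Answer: -38844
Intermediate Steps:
j(B) = 10 + B (j(B) = B + 10 = 10 + B)
h = -1395 (h = 279*(10 - 15) = 279*(-5) = -1395)
h - 1*37449 = -1395 - 1*37449 = -1395 - 37449 = -38844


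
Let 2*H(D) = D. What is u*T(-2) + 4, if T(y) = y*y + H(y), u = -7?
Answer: -17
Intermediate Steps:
H(D) = D/2
T(y) = y² + y/2 (T(y) = y*y + y/2 = y² + y/2)
u*T(-2) + 4 = -(-14)*(½ - 2) + 4 = -(-14)*(-3)/2 + 4 = -7*3 + 4 = -21 + 4 = -17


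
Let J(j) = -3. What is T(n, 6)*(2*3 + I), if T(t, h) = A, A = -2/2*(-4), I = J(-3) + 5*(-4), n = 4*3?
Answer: -68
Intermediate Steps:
n = 12
I = -23 (I = -3 + 5*(-4) = -3 - 20 = -23)
A = 4 (A = -2*½*(-4) = -1*(-4) = 4)
T(t, h) = 4
T(n, 6)*(2*3 + I) = 4*(2*3 - 23) = 4*(6 - 23) = 4*(-17) = -68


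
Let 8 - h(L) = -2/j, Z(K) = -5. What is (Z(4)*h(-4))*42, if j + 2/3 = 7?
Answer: -33180/19 ≈ -1746.3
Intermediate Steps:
j = 19/3 (j = -⅔ + 7 = 19/3 ≈ 6.3333)
h(L) = 158/19 (h(L) = 8 - (-2)/19/3 = 8 - (-2)*3/19 = 8 - 1*(-6/19) = 8 + 6/19 = 158/19)
(Z(4)*h(-4))*42 = -5*158/19*42 = -790/19*42 = -33180/19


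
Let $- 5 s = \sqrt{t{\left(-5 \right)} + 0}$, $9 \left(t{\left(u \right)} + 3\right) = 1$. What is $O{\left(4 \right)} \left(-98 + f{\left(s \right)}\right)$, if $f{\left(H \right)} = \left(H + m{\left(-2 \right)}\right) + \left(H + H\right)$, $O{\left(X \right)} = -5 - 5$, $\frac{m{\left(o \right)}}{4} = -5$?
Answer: $1180 + 2 i \sqrt{26} \approx 1180.0 + 10.198 i$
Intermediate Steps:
$m{\left(o \right)} = -20$ ($m{\left(o \right)} = 4 \left(-5\right) = -20$)
$t{\left(u \right)} = - \frac{26}{9}$ ($t{\left(u \right)} = -3 + \frac{1}{9} \cdot 1 = -3 + \frac{1}{9} = - \frac{26}{9}$)
$O{\left(X \right)} = -10$
$s = - \frac{i \sqrt{26}}{15}$ ($s = - \frac{\sqrt{- \frac{26}{9} + 0}}{5} = - \frac{\sqrt{- \frac{26}{9}}}{5} = - \frac{\frac{1}{3} i \sqrt{26}}{5} = - \frac{i \sqrt{26}}{15} \approx - 0.33993 i$)
$f{\left(H \right)} = -20 + 3 H$ ($f{\left(H \right)} = \left(H - 20\right) + \left(H + H\right) = \left(-20 + H\right) + 2 H = -20 + 3 H$)
$O{\left(4 \right)} \left(-98 + f{\left(s \right)}\right) = - 10 \left(-98 - \left(20 - 3 \left(- \frac{i \sqrt{26}}{15}\right)\right)\right) = - 10 \left(-98 - \left(20 + \frac{i \sqrt{26}}{5}\right)\right) = - 10 \left(-118 - \frac{i \sqrt{26}}{5}\right) = 1180 + 2 i \sqrt{26}$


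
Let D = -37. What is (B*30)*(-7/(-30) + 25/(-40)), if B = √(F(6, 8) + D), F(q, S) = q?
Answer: -47*I*√31/4 ≈ -65.421*I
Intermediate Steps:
B = I*√31 (B = √(6 - 37) = √(-31) = I*√31 ≈ 5.5678*I)
(B*30)*(-7/(-30) + 25/(-40)) = ((I*√31)*30)*(-7/(-30) + 25/(-40)) = (30*I*√31)*(-7*(-1/30) + 25*(-1/40)) = (30*I*√31)*(7/30 - 5/8) = (30*I*√31)*(-47/120) = -47*I*√31/4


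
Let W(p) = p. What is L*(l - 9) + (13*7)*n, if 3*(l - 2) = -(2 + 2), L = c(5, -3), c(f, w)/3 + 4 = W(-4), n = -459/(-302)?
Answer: 102169/302 ≈ 338.31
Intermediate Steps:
n = 459/302 (n = -459*(-1/302) = 459/302 ≈ 1.5199)
c(f, w) = -24 (c(f, w) = -12 + 3*(-4) = -12 - 12 = -24)
L = -24
l = 2/3 (l = 2 + (-(2 + 2))/3 = 2 + (-1*4)/3 = 2 + (1/3)*(-4) = 2 - 4/3 = 2/3 ≈ 0.66667)
L*(l - 9) + (13*7)*n = -24*(2/3 - 9) + (13*7)*(459/302) = -24*(-25/3) + 91*(459/302) = 200 + 41769/302 = 102169/302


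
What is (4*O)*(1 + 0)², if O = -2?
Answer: -8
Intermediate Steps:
(4*O)*(1 + 0)² = (4*(-2))*(1 + 0)² = -8*1² = -8*1 = -8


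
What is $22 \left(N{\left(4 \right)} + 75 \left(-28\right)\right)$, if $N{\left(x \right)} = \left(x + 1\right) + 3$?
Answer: $-46024$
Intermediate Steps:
$N{\left(x \right)} = 4 + x$ ($N{\left(x \right)} = \left(1 + x\right) + 3 = 4 + x$)
$22 \left(N{\left(4 \right)} + 75 \left(-28\right)\right) = 22 \left(\left(4 + 4\right) + 75 \left(-28\right)\right) = 22 \left(8 - 2100\right) = 22 \left(-2092\right) = -46024$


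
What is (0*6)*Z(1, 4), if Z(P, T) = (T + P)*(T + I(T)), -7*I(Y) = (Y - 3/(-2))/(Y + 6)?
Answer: 0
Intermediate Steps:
I(Y) = -(3/2 + Y)/(7*(6 + Y)) (I(Y) = -(Y - 3/(-2))/(7*(Y + 6)) = -(Y - 3*(-½))/(7*(6 + Y)) = -(Y + 3/2)/(7*(6 + Y)) = -(3/2 + Y)/(7*(6 + Y)))
Z(P, T) = (P + T)*(T + (-3 - 2*T)/(14*(6 + T))) (Z(P, T) = (T + P)*(T + (-3 - 2*T)/(14*(6 + T))) = (P + T)*(T + (-3 - 2*T)/(14*(6 + T))))
(0*6)*Z(1, 4) = (0*6)*((-1*1*(3 + 2*4) - 1*4*(3 + 2*4) + 14*4*(6 + 4)*(1 + 4))/(14*(6 + 4))) = 0*((1/14)*(-1*1*(3 + 8) - 1*4*(3 + 8) + 14*4*10*5)/10) = 0*((1/14)*(⅒)*(-1*1*11 - 1*4*11 + 2800)) = 0*((1/14)*(⅒)*(-11 - 44 + 2800)) = 0*((1/14)*(⅒)*2745) = 0*(549/28) = 0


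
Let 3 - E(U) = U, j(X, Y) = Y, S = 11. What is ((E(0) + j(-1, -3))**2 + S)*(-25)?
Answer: -275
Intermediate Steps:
E(U) = 3 - U
((E(0) + j(-1, -3))**2 + S)*(-25) = (((3 - 1*0) - 3)**2 + 11)*(-25) = (((3 + 0) - 3)**2 + 11)*(-25) = ((3 - 3)**2 + 11)*(-25) = (0**2 + 11)*(-25) = (0 + 11)*(-25) = 11*(-25) = -275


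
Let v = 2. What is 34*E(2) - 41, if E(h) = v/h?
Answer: -7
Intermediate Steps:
E(h) = 2/h
34*E(2) - 41 = 34*(2/2) - 41 = 34*(2*(½)) - 41 = 34*1 - 41 = 34 - 41 = -7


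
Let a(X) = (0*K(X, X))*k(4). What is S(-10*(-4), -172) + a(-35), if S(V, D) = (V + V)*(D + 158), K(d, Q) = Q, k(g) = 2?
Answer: -1120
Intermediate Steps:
S(V, D) = 2*V*(158 + D) (S(V, D) = (2*V)*(158 + D) = 2*V*(158 + D))
a(X) = 0 (a(X) = (0*X)*2 = 0*2 = 0)
S(-10*(-4), -172) + a(-35) = 2*(-10*(-4))*(158 - 172) + 0 = 2*40*(-14) + 0 = -1120 + 0 = -1120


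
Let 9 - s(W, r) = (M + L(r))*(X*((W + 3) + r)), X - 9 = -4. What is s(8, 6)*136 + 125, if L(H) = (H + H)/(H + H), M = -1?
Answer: 1349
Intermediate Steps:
X = 5 (X = 9 - 4 = 5)
L(H) = 1 (L(H) = (2*H)/((2*H)) = (2*H)*(1/(2*H)) = 1)
s(W, r) = 9 (s(W, r) = 9 - (-1 + 1)*5*((W + 3) + r) = 9 - 0*5*((3 + W) + r) = 9 - 0*5*(3 + W + r) = 9 - 0*(15 + 5*W + 5*r) = 9 - 1*0 = 9 + 0 = 9)
s(8, 6)*136 + 125 = 9*136 + 125 = 1224 + 125 = 1349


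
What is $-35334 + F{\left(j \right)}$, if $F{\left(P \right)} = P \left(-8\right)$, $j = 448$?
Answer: $-38918$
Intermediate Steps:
$F{\left(P \right)} = - 8 P$
$-35334 + F{\left(j \right)} = -35334 - 3584 = -38918$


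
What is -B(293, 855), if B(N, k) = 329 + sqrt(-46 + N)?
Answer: -329 - sqrt(247) ≈ -344.72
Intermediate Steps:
-B(293, 855) = -(329 + sqrt(-46 + 293)) = -(329 + sqrt(247)) = -329 - sqrt(247)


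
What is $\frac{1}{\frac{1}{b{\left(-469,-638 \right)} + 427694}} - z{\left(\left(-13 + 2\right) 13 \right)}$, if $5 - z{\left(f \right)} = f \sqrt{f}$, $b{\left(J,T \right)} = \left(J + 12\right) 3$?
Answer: $426318 - 143 i \sqrt{143} \approx 4.2632 \cdot 10^{5} - 1710.0 i$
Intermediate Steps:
$b{\left(J,T \right)} = 36 + 3 J$ ($b{\left(J,T \right)} = \left(12 + J\right) 3 = 36 + 3 J$)
$z{\left(f \right)} = 5 - f^{\frac{3}{2}}$ ($z{\left(f \right)} = 5 - f \sqrt{f} = 5 - f^{\frac{3}{2}}$)
$\frac{1}{\frac{1}{b{\left(-469,-638 \right)} + 427694}} - z{\left(\left(-13 + 2\right) 13 \right)} = \frac{1}{\frac{1}{\left(36 + 3 \left(-469\right)\right) + 427694}} - \left(5 - \left(\left(-13 + 2\right) 13\right)^{\frac{3}{2}}\right) = \frac{1}{\frac{1}{\left(36 - 1407\right) + 427694}} - \left(5 - \left(\left(-11\right) 13\right)^{\frac{3}{2}}\right) = \frac{1}{\frac{1}{-1371 + 427694}} - \left(5 - \left(-143\right)^{\frac{3}{2}}\right) = \frac{1}{\frac{1}{426323}} - \left(5 - - 143 i \sqrt{143}\right) = \frac{1}{\frac{1}{426323}} - \left(5 + 143 i \sqrt{143}\right) = 426323 - \left(5 + 143 i \sqrt{143}\right) = 426318 - 143 i \sqrt{143}$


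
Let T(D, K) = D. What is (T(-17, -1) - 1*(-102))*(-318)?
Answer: -27030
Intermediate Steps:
(T(-17, -1) - 1*(-102))*(-318) = (-17 - 1*(-102))*(-318) = (-17 + 102)*(-318) = 85*(-318) = -27030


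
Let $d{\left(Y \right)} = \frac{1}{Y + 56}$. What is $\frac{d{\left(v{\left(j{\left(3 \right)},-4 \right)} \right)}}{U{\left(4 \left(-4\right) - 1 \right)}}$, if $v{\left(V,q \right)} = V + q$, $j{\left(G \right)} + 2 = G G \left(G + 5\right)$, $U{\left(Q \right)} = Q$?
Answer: $- \frac{1}{2074} \approx -0.00048216$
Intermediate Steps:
$j{\left(G \right)} = -2 + G^{2} \left(5 + G\right)$ ($j{\left(G \right)} = -2 + G G \left(G + 5\right) = -2 + G^{2} \left(5 + G\right)$)
$d{\left(Y \right)} = \frac{1}{56 + Y}$
$\frac{d{\left(v{\left(j{\left(3 \right)},-4 \right)} \right)}}{U{\left(4 \left(-4\right) - 1 \right)}} = \frac{1}{\left(56 + \left(\left(-2 + 3^{3} + 5 \cdot 3^{2}\right) - 4\right)\right) \left(4 \left(-4\right) - 1\right)} = \frac{1}{\left(56 + \left(\left(-2 + 27 + 5 \cdot 9\right) - 4\right)\right) \left(-16 - 1\right)} = \frac{1}{\left(56 + \left(\left(-2 + 27 + 45\right) - 4\right)\right) \left(-17\right)} = \frac{1}{56 + \left(70 - 4\right)} \left(- \frac{1}{17}\right) = \frac{1}{56 + 66} \left(- \frac{1}{17}\right) = \frac{1}{122} \left(- \frac{1}{17}\right) = - \frac{1}{2074}$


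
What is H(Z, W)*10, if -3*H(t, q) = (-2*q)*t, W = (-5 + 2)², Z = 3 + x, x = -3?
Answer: 0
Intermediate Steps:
Z = 0 (Z = 3 - 3 = 0)
W = 9 (W = (-3)² = 9)
H(t, q) = 2*q*t/3 (H(t, q) = -(-2*q)*t/3 = -(-2)*q*t/3 = 2*q*t/3)
H(Z, W)*10 = ((⅔)*9*0)*10 = 0*10 = 0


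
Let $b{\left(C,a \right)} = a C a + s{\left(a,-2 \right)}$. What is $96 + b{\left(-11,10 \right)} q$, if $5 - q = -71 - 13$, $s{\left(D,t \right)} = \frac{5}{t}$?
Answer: $- \frac{196053}{2} \approx -98027.0$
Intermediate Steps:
$b{\left(C,a \right)} = - \frac{5}{2} + C a^{2}$ ($b{\left(C,a \right)} = a C a + \frac{5}{-2} = C a a + 5 \left(- \frac{1}{2}\right) = C a^{2} - \frac{5}{2} = - \frac{5}{2} + C a^{2}$)
$q = 89$ ($q = 5 - \left(-71 - 13\right) = 5 - -84 = 5 + 84 = 89$)
$96 + b{\left(-11,10 \right)} q = 96 + \left(- \frac{5}{2} - 11 \cdot 10^{2}\right) 89 = 96 + \left(- \frac{5}{2} - 1100\right) 89 = 96 - \frac{196245}{2} = - \frac{196053}{2}$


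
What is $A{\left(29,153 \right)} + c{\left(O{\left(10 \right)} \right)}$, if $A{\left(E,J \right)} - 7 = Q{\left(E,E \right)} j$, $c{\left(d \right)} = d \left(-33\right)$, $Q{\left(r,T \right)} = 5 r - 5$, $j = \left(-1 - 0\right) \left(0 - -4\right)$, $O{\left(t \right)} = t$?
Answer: $-883$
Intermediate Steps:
$j = -4$ ($j = \left(-1 + 0\right) \left(0 + 4\right) = \left(-1\right) 4 = -4$)
$Q{\left(r,T \right)} = -5 + 5 r$
$c{\left(d \right)} = - 33 d$
$A{\left(E,J \right)} = 27 - 20 E$ ($A{\left(E,J \right)} = 7 + \left(-5 + 5 E\right) \left(-4\right) = 7 - \left(-20 + 20 E\right) = 27 - 20 E$)
$A{\left(29,153 \right)} + c{\left(O{\left(10 \right)} \right)} = \left(27 - 580\right) - 330 = -553 - 330 = -883$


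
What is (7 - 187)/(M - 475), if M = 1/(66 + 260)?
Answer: 58680/154849 ≈ 0.37895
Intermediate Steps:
M = 1/326 ≈ 0.0030675
(7 - 187)/(M - 475) = (7 - 187)/(1/326 - 475) = -180/(-154849/326) = -180*(-326/154849) = 58680/154849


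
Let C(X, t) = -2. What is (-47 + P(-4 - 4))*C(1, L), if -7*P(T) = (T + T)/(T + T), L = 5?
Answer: 660/7 ≈ 94.286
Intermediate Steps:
P(T) = -1/7 (P(T) = -(T + T)/(7*(T + T)) = -2*T/(7*(2*T)) = -2*T*1/(2*T)/7 = -1/7*1 = -1/7)
(-47 + P(-4 - 4))*C(1, L) = (-47 - 1/7)*(-2) = -330/7*(-2) = 660/7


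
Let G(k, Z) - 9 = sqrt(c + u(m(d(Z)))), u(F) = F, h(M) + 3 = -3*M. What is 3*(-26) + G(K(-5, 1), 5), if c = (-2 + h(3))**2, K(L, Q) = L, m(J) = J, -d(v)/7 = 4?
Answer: -69 + 2*sqrt(42) ≈ -56.039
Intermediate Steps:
d(v) = -28 (d(v) = -7*4 = -28)
h(M) = -3 - 3*M
c = 196 (c = (-2 + (-3 - 3*3))**2 = (-2 + (-3 - 9))**2 = (-2 - 12)**2 = (-14)**2 = 196)
G(k, Z) = 9 + 2*sqrt(42) (G(k, Z) = 9 + sqrt(196 - 28) = 9 + sqrt(168) = 9 + 2*sqrt(42))
3*(-26) + G(K(-5, 1), 5) = 3*(-26) + (9 + 2*sqrt(42)) = -78 + (9 + 2*sqrt(42)) = -69 + 2*sqrt(42)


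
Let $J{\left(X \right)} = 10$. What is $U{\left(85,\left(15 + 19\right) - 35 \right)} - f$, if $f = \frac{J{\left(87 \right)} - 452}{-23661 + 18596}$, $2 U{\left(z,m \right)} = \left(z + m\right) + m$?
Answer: $\frac{419511}{10130} \approx 41.413$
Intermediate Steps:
$U{\left(z,m \right)} = m + \frac{z}{2}$ ($U{\left(z,m \right)} = \frac{\left(z + m\right) + m}{2} = \frac{\left(m + z\right) + m}{2} = \frac{z + 2 m}{2} = m + \frac{z}{2}$)
$f = \frac{442}{5065}$ ($f = \frac{10 - 452}{-23661 + 18596} = - \frac{442}{-5065} = \left(-442\right) \left(- \frac{1}{5065}\right) = \frac{442}{5065} \approx 0.087265$)
$U{\left(85,\left(15 + 19\right) - 35 \right)} - f = \left(\left(\left(15 + 19\right) - 35\right) + \frac{1}{2} \cdot 85\right) - \frac{442}{5065} = \left(\left(34 - 35\right) + \frac{85}{2}\right) - \frac{442}{5065} = \left(-1 + \frac{85}{2}\right) - \frac{442}{5065} = \frac{83}{2} - \frac{442}{5065} = \frac{419511}{10130}$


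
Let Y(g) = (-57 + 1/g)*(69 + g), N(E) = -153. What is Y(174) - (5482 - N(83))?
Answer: -1130107/58 ≈ -19485.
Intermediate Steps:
Y(174) - (5482 - N(83)) = (-3932 - 57*174 + 69/174) - (5482 - 1*(-153)) = (-3932 - 9918 + 69*(1/174)) - (5482 + 153) = (-3932 - 9918 + 23/58) - 1*5635 = -803277/58 - 5635 = -1130107/58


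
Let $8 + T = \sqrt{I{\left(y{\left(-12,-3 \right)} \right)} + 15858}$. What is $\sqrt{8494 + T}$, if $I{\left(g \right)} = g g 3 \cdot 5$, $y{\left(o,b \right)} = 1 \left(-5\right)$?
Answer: $\sqrt{8486 + \sqrt{16233}} \approx 92.808$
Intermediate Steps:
$y{\left(o,b \right)} = -5$
$I{\left(g \right)} = 15 g^{2}$ ($I{\left(g \right)} = g^{2} \cdot 3 \cdot 5 = 3 g^{2} \cdot 5 = 15 g^{2}$)
$T = -8 + \sqrt{16233}$ ($T = -8 + \sqrt{15 \left(-5\right)^{2} + 15858} = -8 + \sqrt{15 \cdot 25 + 15858} = -8 + \sqrt{375 + 15858} = -8 + \sqrt{16233} \approx 119.41$)
$\sqrt{8494 + T} = \sqrt{8494 - \left(8 - \sqrt{16233}\right)} = \sqrt{8486 + \sqrt{16233}}$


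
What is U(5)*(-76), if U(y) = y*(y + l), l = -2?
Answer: -1140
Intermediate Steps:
U(y) = y*(-2 + y) (U(y) = y*(y - 2) = y*(-2 + y))
U(5)*(-76) = (5*(-2 + 5))*(-76) = (5*3)*(-76) = 15*(-76) = -1140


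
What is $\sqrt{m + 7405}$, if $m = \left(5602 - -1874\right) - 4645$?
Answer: $2 \sqrt{2559} \approx 101.17$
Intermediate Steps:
$m = 2831$ ($m = \left(5602 + 1874\right) - 4645 = 7476 - 4645 = 2831$)
$\sqrt{m + 7405} = \sqrt{2831 + 7405} = \sqrt{10236} = 2 \sqrt{2559}$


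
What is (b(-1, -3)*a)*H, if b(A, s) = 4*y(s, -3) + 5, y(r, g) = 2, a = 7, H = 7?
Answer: 637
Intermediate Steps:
b(A, s) = 13 (b(A, s) = 4*2 + 5 = 8 + 5 = 13)
(b(-1, -3)*a)*H = (13*7)*7 = 91*7 = 637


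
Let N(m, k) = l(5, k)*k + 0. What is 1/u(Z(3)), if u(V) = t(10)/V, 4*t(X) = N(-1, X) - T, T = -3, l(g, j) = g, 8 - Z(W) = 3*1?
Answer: 20/53 ≈ 0.37736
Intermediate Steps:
Z(W) = 5 (Z(W) = 8 - 3 = 5)
N(m, k) = 5*k (N(m, k) = 5*k + 0 = 5*k)
t(X) = 3/4 + 5*X/4 (t(X) = (5*X - 1*(-3))/4 = (5*X + 3)/4 = (3 + 5*X)/4 = 3/4 + 5*X/4)
u(V) = 53/(4*V) (u(V) = (3/4 + (5/4)*10)/V = (3/4 + 25/2)/V = 53/(4*V))
1/u(Z(3)) = 1/((53/4)/5) = 1/((53/4)*(1/5)) = 1/(53/20) = 20/53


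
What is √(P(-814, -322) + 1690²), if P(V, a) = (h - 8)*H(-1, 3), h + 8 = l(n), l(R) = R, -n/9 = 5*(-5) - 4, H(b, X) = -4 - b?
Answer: √2855365 ≈ 1689.8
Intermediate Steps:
n = 261 (n = -9*(5*(-5) - 4) = -9*(-25 - 4) = -9*(-29) = 261)
h = 253 (h = -8 + 261 = 253)
P(V, a) = -735 (P(V, a) = (253 - 8)*(-4 - 1*(-1)) = 245*(-4 + 1) = 245*(-3) = -735)
√(P(-814, -322) + 1690²) = √(-735 + 1690²) = √(-735 + 2856100) = √2855365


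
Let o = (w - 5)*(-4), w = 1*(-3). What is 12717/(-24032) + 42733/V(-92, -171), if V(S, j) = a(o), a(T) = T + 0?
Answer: 16039883/12016 ≈ 1334.9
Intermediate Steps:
w = -3
o = 32 (o = (-3 - 5)*(-4) = -8*(-4) = 32)
a(T) = T
V(S, j) = 32
12717/(-24032) + 42733/V(-92, -171) = 12717/(-24032) + 42733/32 = 12717*(-1/24032) + 42733*(1/32) = -12717/24032 + 42733/32 = 16039883/12016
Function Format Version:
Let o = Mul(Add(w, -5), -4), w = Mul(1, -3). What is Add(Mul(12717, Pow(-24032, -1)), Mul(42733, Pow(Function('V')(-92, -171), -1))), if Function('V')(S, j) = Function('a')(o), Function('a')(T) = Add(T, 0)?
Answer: Rational(16039883, 12016) ≈ 1334.9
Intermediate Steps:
w = -3
o = 32 (o = Mul(Add(-3, -5), -4) = Mul(-8, -4) = 32)
Function('a')(T) = T
Function('V')(S, j) = 32
Add(Mul(12717, Pow(-24032, -1)), Mul(42733, Pow(Function('V')(-92, -171), -1))) = Add(Mul(12717, Pow(-24032, -1)), Mul(42733, Pow(32, -1))) = Add(Mul(12717, Rational(-1, 24032)), Mul(42733, Rational(1, 32))) = Add(Rational(-12717, 24032), Rational(42733, 32)) = Rational(16039883, 12016)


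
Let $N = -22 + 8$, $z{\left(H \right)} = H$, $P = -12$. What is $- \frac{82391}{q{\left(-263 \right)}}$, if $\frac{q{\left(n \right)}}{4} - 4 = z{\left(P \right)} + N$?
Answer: $\frac{82391}{88} \approx 936.26$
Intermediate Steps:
$N = -14$
$q{\left(n \right)} = -88$ ($q{\left(n \right)} = 16 + 4 \left(-12 - 14\right) = 16 + 4 \left(-26\right) = 16 - 104 = -88$)
$- \frac{82391}{q{\left(-263 \right)}} = - \frac{82391}{-88} = \left(-82391\right) \left(- \frac{1}{88}\right) = \frac{82391}{88}$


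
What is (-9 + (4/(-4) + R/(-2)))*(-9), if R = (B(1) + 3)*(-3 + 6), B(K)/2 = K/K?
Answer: 315/2 ≈ 157.50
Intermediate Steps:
B(K) = 2 (B(K) = 2*(K/K) = 2*1 = 2)
R = 15 (R = (2 + 3)*(-3 + 6) = 5*3 = 15)
(-9 + (4/(-4) + R/(-2)))*(-9) = (-9 + (4/(-4) + 15/(-2)))*(-9) = (-9 + (4*(-¼) + 15*(-½)))*(-9) = (-9 + (-1 - 15/2))*(-9) = (-9 - 17/2)*(-9) = -35/2*(-9) = 315/2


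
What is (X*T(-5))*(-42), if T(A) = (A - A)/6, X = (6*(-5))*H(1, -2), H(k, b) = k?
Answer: 0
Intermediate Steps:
X = -30 (X = (6*(-5))*1 = -30*1 = -30)
T(A) = 0 (T(A) = 0*(⅙) = 0)
(X*T(-5))*(-42) = -30*0*(-42) = 0*(-42) = 0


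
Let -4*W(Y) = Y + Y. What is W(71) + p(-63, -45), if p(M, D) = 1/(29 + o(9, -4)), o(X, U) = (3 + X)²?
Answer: -12281/346 ≈ -35.494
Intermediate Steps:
W(Y) = -Y/2 (W(Y) = -(Y + Y)/4 = -Y/2)
p(M, D) = 1/173 (p(M, D) = 1/(29 + (3 + 9)²) = 1/(29 + 12²) = 1/(29 + 144) = 1/173)
W(71) + p(-63, -45) = -½*71 + 1/173 = -71/2 + 1/173 = -12281/346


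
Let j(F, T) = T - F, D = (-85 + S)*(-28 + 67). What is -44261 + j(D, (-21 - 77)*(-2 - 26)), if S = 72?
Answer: -41010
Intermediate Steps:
D = -507 (D = (-85 + 72)*(-28 + 67) = -13*39 = -507)
-44261 + j(D, (-21 - 77)*(-2 - 26)) = -44261 + ((-21 - 77)*(-2 - 26) - 1*(-507)) = -44261 + (-98*(-28) + 507) = -44261 + (2744 + 507) = -44261 + 3251 = -41010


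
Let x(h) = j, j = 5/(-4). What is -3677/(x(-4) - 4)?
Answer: 14708/21 ≈ 700.38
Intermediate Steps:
j = -5/4 (j = 5*(-1/4) = -5/4 ≈ -1.2500)
x(h) = -5/4
-3677/(x(-4) - 4) = -3677/(-5/4 - 4) = -3677/(-21/4) = -3677*(-4/21) = 14708/21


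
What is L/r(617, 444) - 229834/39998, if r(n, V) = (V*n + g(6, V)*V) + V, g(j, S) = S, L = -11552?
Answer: -6802201453/1178761059 ≈ -5.7706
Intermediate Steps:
r(n, V) = V + V² + V*n (r(n, V) = (V*n + V*V) + V = (V*n + V²) + V = (V² + V*n) + V = V + V² + V*n)
L/r(617, 444) - 229834/39998 = -11552*1/(444*(1 + 444 + 617)) - 229834/39998 = -11552/(444*1062) - 229834*1/39998 = -11552/471528 - 114917/19999 = -11552*1/471528 - 114917/19999 = -1444/58941 - 114917/19999 = -6802201453/1178761059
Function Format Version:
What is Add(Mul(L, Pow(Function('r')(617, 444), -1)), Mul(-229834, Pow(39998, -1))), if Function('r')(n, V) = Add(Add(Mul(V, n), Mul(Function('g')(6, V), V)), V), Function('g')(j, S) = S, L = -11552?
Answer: Rational(-6802201453, 1178761059) ≈ -5.7706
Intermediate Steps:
Function('r')(n, V) = Add(V, Pow(V, 2), Mul(V, n)) (Function('r')(n, V) = Add(Add(Mul(V, n), Mul(V, V)), V) = Add(Add(Mul(V, n), Pow(V, 2)), V) = Add(Add(Pow(V, 2), Mul(V, n)), V) = Add(V, Pow(V, 2), Mul(V, n)))
Add(Mul(L, Pow(Function('r')(617, 444), -1)), Mul(-229834, Pow(39998, -1))) = Add(Mul(-11552, Pow(Mul(444, Add(1, 444, 617)), -1)), Mul(-229834, Pow(39998, -1))) = Add(Mul(-11552, Pow(Mul(444, 1062), -1)), Mul(-229834, Rational(1, 39998))) = Add(Mul(-11552, Pow(471528, -1)), Rational(-114917, 19999)) = Add(Mul(-11552, Rational(1, 471528)), Rational(-114917, 19999)) = Add(Rational(-1444, 58941), Rational(-114917, 19999)) = Rational(-6802201453, 1178761059)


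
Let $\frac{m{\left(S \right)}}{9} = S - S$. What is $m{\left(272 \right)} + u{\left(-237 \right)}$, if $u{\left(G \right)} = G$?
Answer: $-237$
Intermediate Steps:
$m{\left(S \right)} = 0$ ($m{\left(S \right)} = 9 \left(S - S\right) = 9 \cdot 0 = 0$)
$m{\left(272 \right)} + u{\left(-237 \right)} = 0 - 237 = -237$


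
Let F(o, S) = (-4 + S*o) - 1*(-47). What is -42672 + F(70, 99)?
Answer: -35699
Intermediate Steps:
F(o, S) = 43 + S*o (F(o, S) = (-4 + S*o) + 47 = 43 + S*o)
-42672 + F(70, 99) = -42672 + (43 + 99*70) = -42672 + (43 + 6930) = -42672 + 6973 = -35699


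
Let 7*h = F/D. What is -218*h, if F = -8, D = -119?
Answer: -1744/833 ≈ -2.0936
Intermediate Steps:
h = 8/833 (h = (-8/(-119))/7 = (-8*(-1/119))/7 = (⅐)*(8/119) = 8/833 ≈ 0.0096038)
-218*h = -218*8/833 = -1744/833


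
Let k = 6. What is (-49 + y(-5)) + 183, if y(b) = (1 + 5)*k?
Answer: 170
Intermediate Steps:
y(b) = 36 (y(b) = (1 + 5)*6 = 6*6 = 36)
(-49 + y(-5)) + 183 = (-49 + 36) + 183 = -13 + 183 = 170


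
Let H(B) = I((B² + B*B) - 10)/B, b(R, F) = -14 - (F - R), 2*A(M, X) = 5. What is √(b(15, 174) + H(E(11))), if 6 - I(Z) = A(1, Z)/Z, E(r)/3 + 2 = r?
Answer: I*√7335845835/6516 ≈ 13.145*I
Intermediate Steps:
A(M, X) = 5/2 (A(M, X) = (½)*5 = 5/2)
E(r) = -6 + 3*r
b(R, F) = -14 + R - F (b(R, F) = -14 + (R - F) = -14 + R - F)
I(Z) = 6 - 5/(2*Z)
H(B) = (6 - 5/(2*(-10 + 2*B²)))/B (H(B) = (6 - 5/(2*((B² + B*B) - 10)))/B = (6 - 5/(2*((B² + B²) - 10)))/B = (6 - 5/(2*(2*B² - 10)))/B = (6 - 5/(2*(-10 + 2*B²)))/B)
√(b(15, 174) + H(E(11))) = √((-14 + 15 - 1*174) + (-125 + 24*(-6 + 3*11)²)/(4*(-6 + 3*11)*(-5 + (-6 + 3*11)²))) = √((-14 + 15 - 174) + (-125 + 24*(-6 + 33)²)/(4*(-6 + 33)*(-5 + (-6 + 33)²))) = √(-173 + (¼)*(-125 + 24*27²)/(27*(-5 + 27²))) = √(-173 + (¼)*(1/27)*(-125 + 24*729)/(-5 + 729)) = √(-173 + (¼)*(1/27)*(-125 + 17496)/724) = √(-173 + (¼)*(1/27)*(1/724)*17371) = √(-173 + 17371/78192) = √(-13509845/78192) = I*√7335845835/6516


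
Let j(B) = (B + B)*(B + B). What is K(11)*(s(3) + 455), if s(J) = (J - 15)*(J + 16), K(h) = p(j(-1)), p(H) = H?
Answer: 908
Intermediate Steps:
j(B) = 4*B² (j(B) = (2*B)*(2*B) = 4*B²)
K(h) = 4 (K(h) = 4*(-1)² = 4*1 = 4)
s(J) = (-15 + J)*(16 + J)
K(11)*(s(3) + 455) = 4*((-240 + 3 + 3²) + 455) = 4*((-240 + 3 + 9) + 455) = 4*(-228 + 455) = 4*227 = 908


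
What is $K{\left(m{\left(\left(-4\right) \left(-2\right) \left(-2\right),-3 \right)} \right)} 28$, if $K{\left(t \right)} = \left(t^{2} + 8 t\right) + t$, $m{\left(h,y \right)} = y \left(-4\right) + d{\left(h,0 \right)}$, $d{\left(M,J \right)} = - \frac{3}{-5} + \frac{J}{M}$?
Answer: $\frac{190512}{25} \approx 7620.5$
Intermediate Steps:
$d{\left(M,J \right)} = \frac{3}{5} + \frac{J}{M}$ ($d{\left(M,J \right)} = \left(-3\right) \left(- \frac{1}{5}\right) + \frac{J}{M} = \frac{3}{5} + \frac{J}{M}$)
$m{\left(h,y \right)} = \frac{3}{5} - 4 y$ ($m{\left(h,y \right)} = y \left(-4\right) + \left(\frac{3}{5} + \frac{0}{h}\right) = - 4 y + \left(\frac{3}{5} + 0\right) = - 4 y + \frac{3}{5} = \frac{3}{5} - 4 y$)
$K{\left(t \right)} = t^{2} + 9 t$
$K{\left(m{\left(\left(-4\right) \left(-2\right) \left(-2\right),-3 \right)} \right)} 28 = \left(\frac{3}{5} - -12\right) \left(9 + \left(\frac{3}{5} - -12\right)\right) 28 = \left(\frac{3}{5} + 12\right) \left(9 + \left(\frac{3}{5} + 12\right)\right) 28 = \frac{63 \left(9 + \frac{63}{5}\right)}{5} \cdot 28 = \frac{63}{5} \cdot \frac{108}{5} \cdot 28 = \frac{6804}{25} \cdot 28 = \frac{190512}{25}$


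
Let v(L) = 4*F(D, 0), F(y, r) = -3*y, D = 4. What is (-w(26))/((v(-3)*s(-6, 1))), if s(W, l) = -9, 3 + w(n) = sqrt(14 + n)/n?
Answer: 1/144 - sqrt(10)/5616 ≈ 0.0063814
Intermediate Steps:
w(n) = -3 + sqrt(14 + n)/n
v(L) = -48 (v(L) = 4*(-3*4) = 4*(-12) = -48)
(-w(26))/((v(-3)*s(-6, 1))) = (-(-3 + sqrt(14 + 26)/26))/((-48*(-9))) = -(-3 + sqrt(40)/26)/432 = -(-3 + (2*sqrt(10))/26)*(1/432) = -(-3 + sqrt(10)/13)*(1/432) = (3 - sqrt(10)/13)*(1/432) = 1/144 - sqrt(10)/5616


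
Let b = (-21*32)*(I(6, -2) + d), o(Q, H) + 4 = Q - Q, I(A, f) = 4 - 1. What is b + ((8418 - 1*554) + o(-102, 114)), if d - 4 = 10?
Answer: -3564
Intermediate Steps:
I(A, f) = 3
d = 14 (d = 4 + 10 = 14)
o(Q, H) = -4 (o(Q, H) = -4 + (Q - Q) = -4 + 0 = -4)
b = -11424 (b = (-21*32)*(3 + 14) = -672*17 = -11424)
b + ((8418 - 1*554) + o(-102, 114)) = -11424 + ((8418 - 1*554) - 4) = -11424 + ((8418 - 554) - 4) = -11424 + (7864 - 4) = -11424 + 7860 = -3564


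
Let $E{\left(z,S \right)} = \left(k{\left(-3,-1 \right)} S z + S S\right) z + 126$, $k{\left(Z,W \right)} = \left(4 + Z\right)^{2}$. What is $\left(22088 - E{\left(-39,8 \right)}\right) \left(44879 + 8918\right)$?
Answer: $661165130$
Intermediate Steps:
$E{\left(z,S \right)} = 126 + z \left(S^{2} + S z\right)$ ($E{\left(z,S \right)} = \left(\left(4 - 3\right)^{2} S z + S S\right) z + 126 = \left(1^{2} S z + S^{2}\right) z + 126 = \left(1 S z + S^{2}\right) z + 126 = \left(S z + S^{2}\right) z + 126 = \left(S^{2} + S z\right) z + 126 = z \left(S^{2} + S z\right) + 126 = 126 + z \left(S^{2} + S z\right)$)
$\left(22088 - E{\left(-39,8 \right)}\right) \left(44879 + 8918\right) = \left(22088 - \left(126 + 8 \left(-39\right)^{2} - 39 \cdot 8^{2}\right)\right) \left(44879 + 8918\right) = \left(22088 - \left(126 + 8 \cdot 1521 - 2496\right)\right) 53797 = \left(22088 - \left(126 + 12168 - 2496\right)\right) 53797 = \left(22088 - 9798\right) 53797 = 12290 \cdot 53797 = 661165130$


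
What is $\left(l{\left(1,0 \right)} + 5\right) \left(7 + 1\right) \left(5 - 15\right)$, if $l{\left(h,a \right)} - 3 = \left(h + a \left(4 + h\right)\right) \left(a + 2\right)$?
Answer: $-800$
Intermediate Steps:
$l{\left(h,a \right)} = 3 + \left(2 + a\right) \left(h + a \left(4 + h\right)\right)$ ($l{\left(h,a \right)} = 3 + \left(h + a \left(4 + h\right)\right) \left(a + 2\right) = 3 + \left(h + a \left(4 + h\right)\right) \left(2 + a\right) = 3 + \left(2 + a\right) \left(h + a \left(4 + h\right)\right)$)
$\left(l{\left(1,0 \right)} + 5\right) \left(7 + 1\right) \left(5 - 15\right) = \left(\left(3 + 2 \cdot 1 + 4 \cdot 0^{2} + 8 \cdot 0 + 1 \cdot 0^{2} + 3 \cdot 0 \cdot 1\right) + 5\right) \left(7 + 1\right) \left(5 - 15\right) = \left(\left(3 + 2 + 4 \cdot 0 + 0 + 1 \cdot 0 + 0\right) + 5\right) 8 \left(-10\right) = \left(\left(3 + 2 + 0 + 0 + 0 + 0\right) + 5\right) 8 \left(-10\right) = \left(5 + 5\right) 8 \left(-10\right) = 10 \cdot 8 \left(-10\right) = 80 \left(-10\right) = -800$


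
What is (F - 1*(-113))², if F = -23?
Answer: 8100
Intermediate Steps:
(F - 1*(-113))² = (-23 - 1*(-113))² = (-23 + 113)² = 90² = 8100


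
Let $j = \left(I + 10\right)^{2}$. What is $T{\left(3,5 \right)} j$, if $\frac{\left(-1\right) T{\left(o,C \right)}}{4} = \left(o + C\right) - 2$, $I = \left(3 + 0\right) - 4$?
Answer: $-1944$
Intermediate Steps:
$I = -1$ ($I = 3 - 4 = -1$)
$T{\left(o,C \right)} = 8 - 4 C - 4 o$ ($T{\left(o,C \right)} = - 4 \left(\left(o + C\right) - 2\right) = - 4 \left(\left(C + o\right) - 2\right) = - 4 \left(-2 + C + o\right) = 8 - 4 C - 4 o$)
$j = 81$ ($j = \left(-1 + 10\right)^{2} = 9^{2} = 81$)
$T{\left(3,5 \right)} j = \left(8 - 20 - 12\right) 81 = \left(-24\right) 81 = -1944$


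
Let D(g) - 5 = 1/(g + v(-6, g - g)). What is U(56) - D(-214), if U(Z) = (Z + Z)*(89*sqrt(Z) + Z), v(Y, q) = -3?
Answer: 1359940/217 + 19936*sqrt(14) ≈ 80861.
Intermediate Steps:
D(g) = 5 + 1/(-3 + g) (D(g) = 5 + 1/(g - 3) = 5 + 1/(-3 + g))
U(Z) = 2*Z*(Z + 89*sqrt(Z)) (U(Z) = (2*Z)*(Z + 89*sqrt(Z)) = 2*Z*(Z + 89*sqrt(Z)))
U(56) - D(-214) = (2*56**2 + 178*56**(3/2)) - (-14 + 5*(-214))/(-3 - 214) = (2*3136 + 178*(112*sqrt(14))) - (-14 - 1070)/(-217) = (6272 + 19936*sqrt(14)) - (-1)*(-1084)/217 = (6272 + 19936*sqrt(14)) - 1*1084/217 = (6272 + 19936*sqrt(14)) - 1084/217 = 1359940/217 + 19936*sqrt(14)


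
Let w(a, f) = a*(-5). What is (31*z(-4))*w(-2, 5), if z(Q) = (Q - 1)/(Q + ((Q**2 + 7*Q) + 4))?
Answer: 775/6 ≈ 129.17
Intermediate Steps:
w(a, f) = -5*a
z(Q) = (-1 + Q)/(4 + Q**2 + 8*Q) (z(Q) = (-1 + Q)/(Q + (4 + Q**2 + 7*Q)) = (-1 + Q)/(4 + Q**2 + 8*Q))
(31*z(-4))*w(-2, 5) = (31*((-1 - 4)/(4 + (-4)**2 + 8*(-4))))*(-5*(-2)) = (31*(-5/(4 + 16 - 32)))*10 = (31*(-5/(-12)))*10 = (31*(-1/12*(-5)))*10 = (31*(5/12))*10 = (155/12)*10 = 775/6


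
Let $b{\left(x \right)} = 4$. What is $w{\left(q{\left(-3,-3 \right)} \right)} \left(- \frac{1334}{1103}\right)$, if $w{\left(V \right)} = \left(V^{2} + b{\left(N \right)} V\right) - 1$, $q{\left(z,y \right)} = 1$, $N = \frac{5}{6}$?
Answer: $- \frac{5336}{1103} \approx -4.8377$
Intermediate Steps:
$N = \frac{5}{6}$ ($N = 5 \cdot \frac{1}{6} = \frac{5}{6} \approx 0.83333$)
$w{\left(V \right)} = -1 + V^{2} + 4 V$ ($w{\left(V \right)} = \left(V^{2} + 4 V\right) - 1 = -1 + V^{2} + 4 V$)
$w{\left(q{\left(-3,-3 \right)} \right)} \left(- \frac{1334}{1103}\right) = \left(-1 + 1^{2} + 4 \cdot 1\right) \left(- \frac{1334}{1103}\right) = \left(-1 + 1 + 4\right) \left(\left(-1334\right) \frac{1}{1103}\right) = 4 \left(- \frac{1334}{1103}\right) = - \frac{5336}{1103}$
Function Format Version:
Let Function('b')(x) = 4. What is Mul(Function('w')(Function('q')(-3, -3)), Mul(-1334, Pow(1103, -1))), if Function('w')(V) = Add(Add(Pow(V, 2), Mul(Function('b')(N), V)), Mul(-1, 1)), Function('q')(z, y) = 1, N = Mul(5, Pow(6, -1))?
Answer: Rational(-5336, 1103) ≈ -4.8377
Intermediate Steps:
N = Rational(5, 6) (N = Mul(5, Rational(1, 6)) = Rational(5, 6) ≈ 0.83333)
Function('w')(V) = Add(-1, Pow(V, 2), Mul(4, V)) (Function('w')(V) = Add(Add(Pow(V, 2), Mul(4, V)), Mul(-1, 1)) = Add(Add(Pow(V, 2), Mul(4, V)), -1) = Add(-1, Pow(V, 2), Mul(4, V)))
Mul(Function('w')(Function('q')(-3, -3)), Mul(-1334, Pow(1103, -1))) = Mul(Add(-1, Pow(1, 2), Mul(4, 1)), Mul(-1334, Pow(1103, -1))) = Mul(Add(-1, 1, 4), Mul(-1334, Rational(1, 1103))) = Mul(4, Rational(-1334, 1103)) = Rational(-5336, 1103)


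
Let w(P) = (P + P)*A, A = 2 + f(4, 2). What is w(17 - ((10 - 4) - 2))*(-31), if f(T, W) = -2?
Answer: 0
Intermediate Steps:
A = 0 (A = 2 - 2 = 0)
w(P) = 0 (w(P) = (P + P)*0 = (2*P)*0 = 0)
w(17 - ((10 - 4) - 2))*(-31) = 0*(-31) = 0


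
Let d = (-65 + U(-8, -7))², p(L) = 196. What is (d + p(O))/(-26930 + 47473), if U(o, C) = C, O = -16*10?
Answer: 5380/20543 ≈ 0.26189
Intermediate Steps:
O = -160
d = 5184 (d = (-65 - 7)² = (-72)² = 5184)
(d + p(O))/(-26930 + 47473) = (5184 + 196)/(-26930 + 47473) = 5380/20543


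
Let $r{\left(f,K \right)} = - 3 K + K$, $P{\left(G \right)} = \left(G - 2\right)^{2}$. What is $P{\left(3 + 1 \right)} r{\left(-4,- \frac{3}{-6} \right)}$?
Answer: $-4$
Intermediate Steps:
$P{\left(G \right)} = \left(-2 + G\right)^{2}$
$r{\left(f,K \right)} = - 2 K$
$P{\left(3 + 1 \right)} r{\left(-4,- \frac{3}{-6} \right)} = \left(-2 + \left(3 + 1\right)\right)^{2} \left(- 2 \left(- \frac{3}{-6}\right)\right) = \left(-2 + 4\right)^{2} \left(- 2 \left(\left(-3\right) \left(- \frac{1}{6}\right)\right)\right) = 2^{2} \left(\left(-2\right) \frac{1}{2}\right) = 4 \left(-1\right) = -4$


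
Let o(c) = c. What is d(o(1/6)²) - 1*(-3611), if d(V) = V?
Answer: 129997/36 ≈ 3611.0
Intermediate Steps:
d(o(1/6)²) - 1*(-3611) = (1/6)² - 1*(-3611) = (⅙)² + 3611 = 1/36 + 3611 = 129997/36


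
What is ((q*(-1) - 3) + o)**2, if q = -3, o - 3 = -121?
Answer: 13924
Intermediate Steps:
o = -118 (o = 3 - 121 = -118)
((q*(-1) - 3) + o)**2 = ((-3*(-1) - 3) - 118)**2 = ((3 - 3) - 118)**2 = (0 - 118)**2 = (-118)**2 = 13924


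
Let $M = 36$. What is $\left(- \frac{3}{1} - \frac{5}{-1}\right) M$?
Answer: $72$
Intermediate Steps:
$\left(- \frac{3}{1} - \frac{5}{-1}\right) M = \left(- \frac{3}{1} - \frac{5}{-1}\right) 36 = \left(\left(-3\right) 1 - -5\right) 36 = \left(-3 + 5\right) 36 = 2 \cdot 36 = 72$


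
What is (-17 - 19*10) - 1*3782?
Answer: -3989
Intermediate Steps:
(-17 - 19*10) - 1*3782 = (-17 - 190) - 3782 = -207 - 3782 = -3989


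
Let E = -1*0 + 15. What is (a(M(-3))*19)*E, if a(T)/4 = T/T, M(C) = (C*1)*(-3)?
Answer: 1140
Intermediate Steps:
M(C) = -3*C (M(C) = C*(-3) = -3*C)
E = 15 (E = 0 + 15 = 15)
a(T) = 4 (a(T) = 4*(T/T) = 4*1 = 4)
(a(M(-3))*19)*E = (4*19)*15 = 76*15 = 1140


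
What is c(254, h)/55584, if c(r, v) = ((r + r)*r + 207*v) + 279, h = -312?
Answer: 64727/55584 ≈ 1.1645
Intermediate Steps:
c(r, v) = 279 + 2*r² + 207*v (c(r, v) = ((2*r)*r + 207*v) + 279 = (2*r² + 207*v) + 279 = 279 + 2*r² + 207*v)
c(254, h)/55584 = (279 + 2*254² + 207*(-312))/55584 = (279 + 2*64516 - 64584)*(1/55584) = (279 + 129032 - 64584)*(1/55584) = 64727*(1/55584) = 64727/55584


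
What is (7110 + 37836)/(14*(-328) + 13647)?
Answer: 44946/9055 ≈ 4.9637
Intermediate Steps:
(7110 + 37836)/(14*(-328) + 13647) = 44946/(-4592 + 13647) = 44946/9055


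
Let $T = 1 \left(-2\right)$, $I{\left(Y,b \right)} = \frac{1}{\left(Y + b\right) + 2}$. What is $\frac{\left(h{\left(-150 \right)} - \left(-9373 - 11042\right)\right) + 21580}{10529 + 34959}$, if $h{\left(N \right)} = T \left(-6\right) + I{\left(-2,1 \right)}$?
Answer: $\frac{5251}{5686} \approx 0.9235$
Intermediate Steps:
$I{\left(Y,b \right)} = \frac{1}{2 + Y + b}$
$T = -2$
$h{\left(N \right)} = 13$ ($h{\left(N \right)} = \left(-2\right) \left(-6\right) + \frac{1}{2 - 2 + 1} = 12 + 1^{-1} = 12 + 1 = 13$)
$\frac{\left(h{\left(-150 \right)} - \left(-9373 - 11042\right)\right) + 21580}{10529 + 34959} = \frac{\left(13 - \left(-9373 - 11042\right)\right) + 21580}{10529 + 34959} = \frac{\left(13 - \left(-9373 - 11042\right)\right) + 21580}{45488} = \left(\left(13 - -20415\right) + 21580\right) \frac{1}{45488} = \left(\left(13 + 20415\right) + 21580\right) \frac{1}{45488} = \left(20428 + 21580\right) \frac{1}{45488} = 42008 \cdot \frac{1}{45488} = \frac{5251}{5686}$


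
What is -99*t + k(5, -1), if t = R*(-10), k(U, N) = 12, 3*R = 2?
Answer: 672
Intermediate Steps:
R = ⅔ (R = (⅓)*2 = ⅔ ≈ 0.66667)
t = -20/3 (t = (⅔)*(-10) = -20/3 ≈ -6.6667)
-99*t + k(5, -1) = -99*(-20/3) + 12 = 660 + 12 = 672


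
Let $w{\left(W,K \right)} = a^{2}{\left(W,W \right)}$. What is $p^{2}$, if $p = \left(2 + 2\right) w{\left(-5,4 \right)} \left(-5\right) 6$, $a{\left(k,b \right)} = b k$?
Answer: $5625000000$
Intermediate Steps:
$w{\left(W,K \right)} = W^{4}$ ($w{\left(W,K \right)} = \left(W W\right)^{2} = \left(W^{2}\right)^{2} = W^{4}$)
$p = -75000$ ($p = \left(2 + 2\right) \left(-5\right)^{4} \left(-5\right) 6 = 4 \cdot 625 \left(-5\right) 6 = 2500 \left(-5\right) 6 = \left(-12500\right) 6 = -75000$)
$p^{2} = \left(-75000\right)^{2} = 5625000000$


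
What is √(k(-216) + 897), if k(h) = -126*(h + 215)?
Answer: √1023 ≈ 31.984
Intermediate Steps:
k(h) = -27090 - 126*h (k(h) = -126*(215 + h) = -27090 - 126*h)
√(k(-216) + 897) = √((-27090 - 126*(-216)) + 897) = √((-27090 + 27216) + 897) = √(126 + 897) = √1023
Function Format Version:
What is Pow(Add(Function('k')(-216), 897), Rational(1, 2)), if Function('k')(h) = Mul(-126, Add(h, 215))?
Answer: Pow(1023, Rational(1, 2)) ≈ 31.984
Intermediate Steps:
Function('k')(h) = Add(-27090, Mul(-126, h)) (Function('k')(h) = Mul(-126, Add(215, h)) = Add(-27090, Mul(-126, h)))
Pow(Add(Function('k')(-216), 897), Rational(1, 2)) = Pow(Add(Add(-27090, Mul(-126, -216)), 897), Rational(1, 2)) = Pow(Add(Add(-27090, 27216), 897), Rational(1, 2)) = Pow(Add(126, 897), Rational(1, 2)) = Pow(1023, Rational(1, 2))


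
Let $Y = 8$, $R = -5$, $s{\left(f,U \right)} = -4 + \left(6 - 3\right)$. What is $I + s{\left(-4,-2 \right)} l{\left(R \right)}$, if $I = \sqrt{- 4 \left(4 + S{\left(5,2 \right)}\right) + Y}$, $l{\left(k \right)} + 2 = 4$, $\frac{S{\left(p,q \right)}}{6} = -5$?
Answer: $-2 + 4 \sqrt{7} \approx 8.583$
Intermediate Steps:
$S{\left(p,q \right)} = -30$ ($S{\left(p,q \right)} = 6 \left(-5\right) = -30$)
$s{\left(f,U \right)} = -1$ ($s{\left(f,U \right)} = -4 + \left(6 - 3\right) = -4 + 3 = -1$)
$l{\left(k \right)} = 2$ ($l{\left(k \right)} = -2 + 4 = 2$)
$I = 4 \sqrt{7}$ ($I = \sqrt{- 4 \left(4 - 30\right) + 8} = \sqrt{\left(-4\right) \left(-26\right) + 8} = \sqrt{104 + 8} = \sqrt{112} = 4 \sqrt{7} \approx 10.583$)
$I + s{\left(-4,-2 \right)} l{\left(R \right)} = 4 \sqrt{7} - 2 = -2 + 4 \sqrt{7}$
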